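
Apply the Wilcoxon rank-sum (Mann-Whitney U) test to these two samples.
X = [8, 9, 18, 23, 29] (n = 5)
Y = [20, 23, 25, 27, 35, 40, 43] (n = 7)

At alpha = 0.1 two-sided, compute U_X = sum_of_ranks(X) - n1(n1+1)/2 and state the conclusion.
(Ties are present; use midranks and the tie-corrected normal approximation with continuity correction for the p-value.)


Step 1: Combine and sort all 12 observations; assign midranks.
sorted (value, group): (8,X), (9,X), (18,X), (20,Y), (23,X), (23,Y), (25,Y), (27,Y), (29,X), (35,Y), (40,Y), (43,Y)
ranks: 8->1, 9->2, 18->3, 20->4, 23->5.5, 23->5.5, 25->7, 27->8, 29->9, 35->10, 40->11, 43->12
Step 2: Rank sum for X: R1 = 1 + 2 + 3 + 5.5 + 9 = 20.5.
Step 3: U_X = R1 - n1(n1+1)/2 = 20.5 - 5*6/2 = 20.5 - 15 = 5.5.
       U_Y = n1*n2 - U_X = 35 - 5.5 = 29.5.
Step 4: Ties are present, so use the tie-corrected normal approximation (with continuity correction) for the p-value.
Step 5: p-value = 0.061363; compare to alpha = 0.1. reject H0.

U_X = 5.5, p = 0.061363, reject H0 at alpha = 0.1.


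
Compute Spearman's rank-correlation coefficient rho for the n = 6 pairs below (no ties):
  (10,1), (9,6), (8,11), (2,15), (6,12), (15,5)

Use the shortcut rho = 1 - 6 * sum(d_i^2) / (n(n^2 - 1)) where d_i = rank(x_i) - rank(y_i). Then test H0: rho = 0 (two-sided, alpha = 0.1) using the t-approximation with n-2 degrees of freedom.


Step 1: Rank x and y separately (midranks; no ties here).
rank(x): 10->5, 9->4, 8->3, 2->1, 6->2, 15->6
rank(y): 1->1, 6->3, 11->4, 15->6, 12->5, 5->2
Step 2: d_i = R_x(i) - R_y(i); compute d_i^2.
  (5-1)^2=16, (4-3)^2=1, (3-4)^2=1, (1-6)^2=25, (2-5)^2=9, (6-2)^2=16
sum(d^2) = 68.
Step 3: rho = 1 - 6*68 / (6*(6^2 - 1)) = 1 - 408/210 = -0.942857.
Step 4: Under H0, t = rho * sqrt((n-2)/(1-rho^2)) = -5.6595 ~ t(4).
Step 5: Two-sided p-value from the t-distribution with 4 df = 0.004805.
Step 6: alpha = 0.1. reject H0.

rho = -0.9429, p = 0.004805, reject H0 at alpha = 0.1.


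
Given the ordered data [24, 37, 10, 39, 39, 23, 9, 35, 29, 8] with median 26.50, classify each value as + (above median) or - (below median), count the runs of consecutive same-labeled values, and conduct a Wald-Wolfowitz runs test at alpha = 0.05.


Step 1: Compute median = 26.50; label A = above, B = below.
Labels in order: BABAABBAAB  (n_A = 5, n_B = 5)
Step 2: Count runs R = 7.
Step 3: Under H0 (random ordering), E[R] = 2*n_A*n_B/(n_A+n_B) + 1 = 2*5*5/10 + 1 = 6.0000.
        Var[R] = 2*n_A*n_B*(2*n_A*n_B - n_A - n_B) / ((n_A+n_B)^2 * (n_A+n_B-1)) = 2000/900 = 2.2222.
        SD[R] = 1.4907.
Step 4: Continuity-corrected z = (R - 0.5 - E[R]) / SD[R] = (7 - 0.5 - 6.0000) / 1.4907 = 0.3354.
Step 5: Two-sided p-value via normal approximation = 2*(1 - Phi(|z|)) = 0.737316.
Step 6: alpha = 0.05. fail to reject H0.

R = 7, z = 0.3354, p = 0.737316, fail to reject H0.


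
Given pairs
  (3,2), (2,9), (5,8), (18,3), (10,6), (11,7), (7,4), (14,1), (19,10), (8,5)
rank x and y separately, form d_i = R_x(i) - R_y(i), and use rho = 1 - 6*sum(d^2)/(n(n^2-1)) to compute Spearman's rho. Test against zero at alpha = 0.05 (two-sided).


Step 1: Rank x and y separately (midranks; no ties here).
rank(x): 3->2, 2->1, 5->3, 18->9, 10->6, 11->7, 7->4, 14->8, 19->10, 8->5
rank(y): 2->2, 9->9, 8->8, 3->3, 6->6, 7->7, 4->4, 1->1, 10->10, 5->5
Step 2: d_i = R_x(i) - R_y(i); compute d_i^2.
  (2-2)^2=0, (1-9)^2=64, (3-8)^2=25, (9-3)^2=36, (6-6)^2=0, (7-7)^2=0, (4-4)^2=0, (8-1)^2=49, (10-10)^2=0, (5-5)^2=0
sum(d^2) = 174.
Step 3: rho = 1 - 6*174 / (10*(10^2 - 1)) = 1 - 1044/990 = -0.054545.
Step 4: Under H0, t = rho * sqrt((n-2)/(1-rho^2)) = -0.1545 ~ t(8).
Step 5: Two-sided p-value from the t-distribution with 8 df = 0.881036.
Step 6: alpha = 0.05. fail to reject H0.

rho = -0.0545, p = 0.881036, fail to reject H0 at alpha = 0.05.


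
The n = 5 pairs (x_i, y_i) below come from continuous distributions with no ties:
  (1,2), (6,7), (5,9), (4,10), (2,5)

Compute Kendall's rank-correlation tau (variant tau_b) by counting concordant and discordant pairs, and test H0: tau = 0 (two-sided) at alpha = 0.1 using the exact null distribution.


Step 1: Enumerate the 10 unordered pairs (i,j) with i<j and classify each by sign(x_j-x_i) * sign(y_j-y_i).
  (1,2):dx=+5,dy=+5->C; (1,3):dx=+4,dy=+7->C; (1,4):dx=+3,dy=+8->C; (1,5):dx=+1,dy=+3->C
  (2,3):dx=-1,dy=+2->D; (2,4):dx=-2,dy=+3->D; (2,5):dx=-4,dy=-2->C; (3,4):dx=-1,dy=+1->D
  (3,5):dx=-3,dy=-4->C; (4,5):dx=-2,dy=-5->C
Step 2: C = 7, D = 3, total pairs = 10.
Step 3: tau = (C - D)/(n(n-1)/2) = (7 - 3)/10 = 0.400000.
Step 4: Exact two-sided p-value (enumerate n! = 120 permutations of y under H0): p = 0.483333.
Step 5: alpha = 0.1. fail to reject H0.

tau_b = 0.4000 (C=7, D=3), p = 0.483333, fail to reject H0.


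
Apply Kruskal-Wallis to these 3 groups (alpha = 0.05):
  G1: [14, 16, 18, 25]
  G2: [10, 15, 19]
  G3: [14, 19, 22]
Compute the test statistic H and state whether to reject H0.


Step 1: Combine all N = 10 observations and assign midranks.
sorted (value, group, rank): (10,G2,1), (14,G1,2.5), (14,G3,2.5), (15,G2,4), (16,G1,5), (18,G1,6), (19,G2,7.5), (19,G3,7.5), (22,G3,9), (25,G1,10)
Step 2: Sum ranks within each group.
R_1 = 23.5 (n_1 = 4)
R_2 = 12.5 (n_2 = 3)
R_3 = 19 (n_3 = 3)
Step 3: H = 12/(N(N+1)) * sum(R_i^2/n_i) - 3(N+1)
     = 12/(10*11) * (23.5^2/4 + 12.5^2/3 + 19^2/3) - 3*11
     = 0.109091 * 310.479 - 33
     = 0.870455.
Step 4: Ties present; correction factor C = 1 - 12/(10^3 - 10) = 0.987879. Corrected H = 0.870455 / 0.987879 = 0.881135.
Step 5: Under H0, H ~ chi^2(2); p-value = 0.643671.
Step 6: alpha = 0.05. fail to reject H0.

H = 0.8811, df = 2, p = 0.643671, fail to reject H0.


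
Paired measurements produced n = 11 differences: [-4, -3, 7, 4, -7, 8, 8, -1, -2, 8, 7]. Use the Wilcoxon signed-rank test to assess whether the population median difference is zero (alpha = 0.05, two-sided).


Step 1: Drop any zero differences (none here) and take |d_i|.
|d| = [4, 3, 7, 4, 7, 8, 8, 1, 2, 8, 7]
Step 2: Midrank |d_i| (ties get averaged ranks).
ranks: |4|->4.5, |3|->3, |7|->7, |4|->4.5, |7|->7, |8|->10, |8|->10, |1|->1, |2|->2, |8|->10, |7|->7
Step 3: Attach original signs; sum ranks with positive sign and with negative sign.
W+ = 7 + 4.5 + 10 + 10 + 10 + 7 = 48.5
W- = 4.5 + 3 + 7 + 1 + 2 = 17.5
(Check: W+ + W- = 66 should equal n(n+1)/2 = 66.)
Step 4: Test statistic W = min(W+, W-) = 17.5.
Step 5: Ties in |d|, so use the tie-corrected normal approximation.
        E[W] = n(n+1)/4 = 11*12/4 = 33.
        Tie groups: |d|=4 (t=2), |d|=7 (t=3), |d|=8 (t=3); sum(t^3 - t) = 54.
        Var[W] = n(n+1)(2n+1)/24 - sum(t^3-t)/48 = 3036/24 - 54/48 = 125.375.
        z = (W - E[W]) / sqrt(Var[W]) = (17.5 - 33) / 11.1971 = -1.3843.
        Two-sided p = 2*Phi(z) = 0.166271.
Step 6: alpha = 0.05. fail to reject H0.

W+ = 48.5, W- = 17.5, W = min = 17.5, p = 0.166271, fail to reject H0.


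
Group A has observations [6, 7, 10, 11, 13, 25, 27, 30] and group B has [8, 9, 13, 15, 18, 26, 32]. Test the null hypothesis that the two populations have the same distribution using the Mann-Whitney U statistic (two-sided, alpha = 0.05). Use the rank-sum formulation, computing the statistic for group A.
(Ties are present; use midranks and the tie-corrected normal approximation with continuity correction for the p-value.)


Step 1: Combine and sort all 15 observations; assign midranks.
sorted (value, group): (6,X), (7,X), (8,Y), (9,Y), (10,X), (11,X), (13,X), (13,Y), (15,Y), (18,Y), (25,X), (26,Y), (27,X), (30,X), (32,Y)
ranks: 6->1, 7->2, 8->3, 9->4, 10->5, 11->6, 13->7.5, 13->7.5, 15->9, 18->10, 25->11, 26->12, 27->13, 30->14, 32->15
Step 2: Rank sum for X: R1 = 1 + 2 + 5 + 6 + 7.5 + 11 + 13 + 14 = 59.5.
Step 3: U_X = R1 - n1(n1+1)/2 = 59.5 - 8*9/2 = 59.5 - 36 = 23.5.
       U_Y = n1*n2 - U_X = 56 - 23.5 = 32.5.
Step 4: Ties are present, so use the tie-corrected normal approximation (with continuity correction) for the p-value.
Step 5: p-value = 0.643132; compare to alpha = 0.05. fail to reject H0.

U_X = 23.5, p = 0.643132, fail to reject H0 at alpha = 0.05.


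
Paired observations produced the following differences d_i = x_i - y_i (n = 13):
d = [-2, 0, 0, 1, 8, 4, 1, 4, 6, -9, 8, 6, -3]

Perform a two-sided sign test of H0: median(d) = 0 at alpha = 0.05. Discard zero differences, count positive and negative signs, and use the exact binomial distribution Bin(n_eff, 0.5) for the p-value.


Step 1: Discard zero differences. Original n = 13; n_eff = number of nonzero differences = 11.
Nonzero differences (with sign): -2, +1, +8, +4, +1, +4, +6, -9, +8, +6, -3
Step 2: Count signs: positive = 8, negative = 3.
Step 3: Under H0: P(positive) = 0.5, so the number of positives S ~ Bin(11, 0.5).
Step 4: Two-sided exact p-value = sum of Bin(11,0.5) probabilities at or below the observed probability = 0.226562.
Step 5: alpha = 0.05. fail to reject H0.

n_eff = 11, pos = 8, neg = 3, p = 0.226562, fail to reject H0.


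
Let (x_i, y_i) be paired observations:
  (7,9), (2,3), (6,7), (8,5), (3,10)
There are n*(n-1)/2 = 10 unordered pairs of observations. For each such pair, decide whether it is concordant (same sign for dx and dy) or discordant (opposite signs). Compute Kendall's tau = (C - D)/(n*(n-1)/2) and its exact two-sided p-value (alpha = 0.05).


Step 1: Enumerate the 10 unordered pairs (i,j) with i<j and classify each by sign(x_j-x_i) * sign(y_j-y_i).
  (1,2):dx=-5,dy=-6->C; (1,3):dx=-1,dy=-2->C; (1,4):dx=+1,dy=-4->D; (1,5):dx=-4,dy=+1->D
  (2,3):dx=+4,dy=+4->C; (2,4):dx=+6,dy=+2->C; (2,5):dx=+1,dy=+7->C; (3,4):dx=+2,dy=-2->D
  (3,5):dx=-3,dy=+3->D; (4,5):dx=-5,dy=+5->D
Step 2: C = 5, D = 5, total pairs = 10.
Step 3: tau = (C - D)/(n(n-1)/2) = (5 - 5)/10 = 0.000000.
Step 4: Exact two-sided p-value (enumerate n! = 120 permutations of y under H0): p = 1.000000.
Step 5: alpha = 0.05. fail to reject H0.

tau_b = 0.0000 (C=5, D=5), p = 1.000000, fail to reject H0.


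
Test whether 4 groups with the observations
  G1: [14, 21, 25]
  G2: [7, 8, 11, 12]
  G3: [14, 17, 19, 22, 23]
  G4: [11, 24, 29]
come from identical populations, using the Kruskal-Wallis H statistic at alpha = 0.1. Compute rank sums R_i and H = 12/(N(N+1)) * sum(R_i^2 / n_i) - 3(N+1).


Step 1: Combine all N = 15 observations and assign midranks.
sorted (value, group, rank): (7,G2,1), (8,G2,2), (11,G2,3.5), (11,G4,3.5), (12,G2,5), (14,G1,6.5), (14,G3,6.5), (17,G3,8), (19,G3,9), (21,G1,10), (22,G3,11), (23,G3,12), (24,G4,13), (25,G1,14), (29,G4,15)
Step 2: Sum ranks within each group.
R_1 = 30.5 (n_1 = 3)
R_2 = 11.5 (n_2 = 4)
R_3 = 46.5 (n_3 = 5)
R_4 = 31.5 (n_4 = 3)
Step 3: H = 12/(N(N+1)) * sum(R_i^2/n_i) - 3(N+1)
     = 12/(15*16) * (30.5^2/3 + 11.5^2/4 + 46.5^2/5 + 31.5^2/3) - 3*16
     = 0.050000 * 1106.35 - 48
     = 7.317292.
Step 4: Ties present; correction factor C = 1 - 12/(15^3 - 15) = 0.996429. Corrected H = 7.317292 / 0.996429 = 7.343519.
Step 5: Under H0, H ~ chi^2(3); p-value = 0.061718.
Step 6: alpha = 0.1. reject H0.

H = 7.3435, df = 3, p = 0.061718, reject H0.


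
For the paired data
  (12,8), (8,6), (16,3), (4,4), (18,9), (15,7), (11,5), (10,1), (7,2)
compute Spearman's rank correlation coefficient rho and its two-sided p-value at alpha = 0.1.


Step 1: Rank x and y separately (midranks; no ties here).
rank(x): 12->6, 8->3, 16->8, 4->1, 18->9, 15->7, 11->5, 10->4, 7->2
rank(y): 8->8, 6->6, 3->3, 4->4, 9->9, 7->7, 5->5, 1->1, 2->2
Step 2: d_i = R_x(i) - R_y(i); compute d_i^2.
  (6-8)^2=4, (3-6)^2=9, (8-3)^2=25, (1-4)^2=9, (9-9)^2=0, (7-7)^2=0, (5-5)^2=0, (4-1)^2=9, (2-2)^2=0
sum(d^2) = 56.
Step 3: rho = 1 - 6*56 / (9*(9^2 - 1)) = 1 - 336/720 = 0.533333.
Step 4: Under H0, t = rho * sqrt((n-2)/(1-rho^2)) = 1.6681 ~ t(7).
Step 5: Two-sided p-value from the t-distribution with 7 df = 0.139227.
Step 6: alpha = 0.1. fail to reject H0.

rho = 0.5333, p = 0.139227, fail to reject H0 at alpha = 0.1.


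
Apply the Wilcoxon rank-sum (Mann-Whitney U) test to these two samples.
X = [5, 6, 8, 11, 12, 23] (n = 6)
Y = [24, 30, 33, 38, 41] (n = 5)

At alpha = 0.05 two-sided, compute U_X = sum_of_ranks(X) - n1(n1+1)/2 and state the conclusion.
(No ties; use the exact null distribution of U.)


Step 1: Combine and sort all 11 observations; assign midranks.
sorted (value, group): (5,X), (6,X), (8,X), (11,X), (12,X), (23,X), (24,Y), (30,Y), (33,Y), (38,Y), (41,Y)
ranks: 5->1, 6->2, 8->3, 11->4, 12->5, 23->6, 24->7, 30->8, 33->9, 38->10, 41->11
Step 2: Rank sum for X: R1 = 1 + 2 + 3 + 4 + 5 + 6 = 21.
Step 3: U_X = R1 - n1(n1+1)/2 = 21 - 6*7/2 = 21 - 21 = 0.
       U_Y = n1*n2 - U_X = 30 - 0 = 30.
Step 4: No ties, so the exact null distribution of U (based on enumerating the C(11,6) = 462 equally likely rank assignments) gives the two-sided p-value.
Step 5: p-value = 0.004329; compare to alpha = 0.05. reject H0.

U_X = 0, p = 0.004329, reject H0 at alpha = 0.05.


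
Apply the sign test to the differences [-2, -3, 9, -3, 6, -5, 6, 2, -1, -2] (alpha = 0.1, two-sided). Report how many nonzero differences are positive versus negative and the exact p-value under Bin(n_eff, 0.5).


Step 1: Discard zero differences. Original n = 10; n_eff = number of nonzero differences = 10.
Nonzero differences (with sign): -2, -3, +9, -3, +6, -5, +6, +2, -1, -2
Step 2: Count signs: positive = 4, negative = 6.
Step 3: Under H0: P(positive) = 0.5, so the number of positives S ~ Bin(10, 0.5).
Step 4: Two-sided exact p-value = sum of Bin(10,0.5) probabilities at or below the observed probability = 0.753906.
Step 5: alpha = 0.1. fail to reject H0.

n_eff = 10, pos = 4, neg = 6, p = 0.753906, fail to reject H0.


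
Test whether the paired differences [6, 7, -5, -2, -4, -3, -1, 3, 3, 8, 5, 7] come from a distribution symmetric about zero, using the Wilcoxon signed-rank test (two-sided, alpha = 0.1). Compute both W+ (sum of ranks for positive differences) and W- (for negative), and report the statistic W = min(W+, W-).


Step 1: Drop any zero differences (none here) and take |d_i|.
|d| = [6, 7, 5, 2, 4, 3, 1, 3, 3, 8, 5, 7]
Step 2: Midrank |d_i| (ties get averaged ranks).
ranks: |6|->9, |7|->10.5, |5|->7.5, |2|->2, |4|->6, |3|->4, |1|->1, |3|->4, |3|->4, |8|->12, |5|->7.5, |7|->10.5
Step 3: Attach original signs; sum ranks with positive sign and with negative sign.
W+ = 9 + 10.5 + 4 + 4 + 12 + 7.5 + 10.5 = 57.5
W- = 7.5 + 2 + 6 + 4 + 1 = 20.5
(Check: W+ + W- = 78 should equal n(n+1)/2 = 78.)
Step 4: Test statistic W = min(W+, W-) = 20.5.
Step 5: Ties in |d|, so use the tie-corrected normal approximation.
        E[W] = n(n+1)/4 = 12*13/4 = 39.
        Tie groups: |d|=3 (t=3), |d|=5 (t=2), |d|=7 (t=2); sum(t^3 - t) = 36.
        Var[W] = n(n+1)(2n+1)/24 - sum(t^3-t)/48 = 3900/24 - 36/48 = 161.75.
        z = (W - E[W]) / sqrt(Var[W]) = (20.5 - 39) / 12.7181 = -1.4546.
        Two-sided p = 2*Phi(z) = 0.145774.
Step 6: alpha = 0.1. fail to reject H0.

W+ = 57.5, W- = 20.5, W = min = 20.5, p = 0.145774, fail to reject H0.


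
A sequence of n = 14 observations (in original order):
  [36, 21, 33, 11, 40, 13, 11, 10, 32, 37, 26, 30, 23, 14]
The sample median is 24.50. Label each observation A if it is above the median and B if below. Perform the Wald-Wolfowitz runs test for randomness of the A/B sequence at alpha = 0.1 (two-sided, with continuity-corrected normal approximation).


Step 1: Compute median = 24.50; label A = above, B = below.
Labels in order: ABABABBBAAAABB  (n_A = 7, n_B = 7)
Step 2: Count runs R = 8.
Step 3: Under H0 (random ordering), E[R] = 2*n_A*n_B/(n_A+n_B) + 1 = 2*7*7/14 + 1 = 8.0000.
        Var[R] = 2*n_A*n_B*(2*n_A*n_B - n_A - n_B) / ((n_A+n_B)^2 * (n_A+n_B-1)) = 8232/2548 = 3.2308.
        SD[R] = 1.7974.
Step 4: R = E[R], so z = 0 with no continuity correction.
Step 5: Two-sided p-value via normal approximation = 2*(1 - Phi(|z|)) = 1.000000.
Step 6: alpha = 0.1. fail to reject H0.

R = 8, z = 0.0000, p = 1.000000, fail to reject H0.


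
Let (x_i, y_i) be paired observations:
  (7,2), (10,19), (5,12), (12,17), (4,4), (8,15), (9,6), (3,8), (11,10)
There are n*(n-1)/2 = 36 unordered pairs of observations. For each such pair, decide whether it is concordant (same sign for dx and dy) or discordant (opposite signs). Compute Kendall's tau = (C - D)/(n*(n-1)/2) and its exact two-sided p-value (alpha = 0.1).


Step 1: Enumerate the 36 unordered pairs (i,j) with i<j and classify each by sign(x_j-x_i) * sign(y_j-y_i).
  (1,2):dx=+3,dy=+17->C; (1,3):dx=-2,dy=+10->D; (1,4):dx=+5,dy=+15->C; (1,5):dx=-3,dy=+2->D
  (1,6):dx=+1,dy=+13->C; (1,7):dx=+2,dy=+4->C; (1,8):dx=-4,dy=+6->D; (1,9):dx=+4,dy=+8->C
  (2,3):dx=-5,dy=-7->C; (2,4):dx=+2,dy=-2->D; (2,5):dx=-6,dy=-15->C; (2,6):dx=-2,dy=-4->C
  (2,7):dx=-1,dy=-13->C; (2,8):dx=-7,dy=-11->C; (2,9):dx=+1,dy=-9->D; (3,4):dx=+7,dy=+5->C
  (3,5):dx=-1,dy=-8->C; (3,6):dx=+3,dy=+3->C; (3,7):dx=+4,dy=-6->D; (3,8):dx=-2,dy=-4->C
  (3,9):dx=+6,dy=-2->D; (4,5):dx=-8,dy=-13->C; (4,6):dx=-4,dy=-2->C; (4,7):dx=-3,dy=-11->C
  (4,8):dx=-9,dy=-9->C; (4,9):dx=-1,dy=-7->C; (5,6):dx=+4,dy=+11->C; (5,7):dx=+5,dy=+2->C
  (5,8):dx=-1,dy=+4->D; (5,9):dx=+7,dy=+6->C; (6,7):dx=+1,dy=-9->D; (6,8):dx=-5,dy=-7->C
  (6,9):dx=+3,dy=-5->D; (7,8):dx=-6,dy=+2->D; (7,9):dx=+2,dy=+4->C; (8,9):dx=+8,dy=+2->C
Step 2: C = 25, D = 11, total pairs = 36.
Step 3: tau = (C - D)/(n(n-1)/2) = (25 - 11)/36 = 0.388889.
Step 4: Exact two-sided p-value (enumerate n! = 362880 permutations of y under H0): p = 0.180181.
Step 5: alpha = 0.1. fail to reject H0.

tau_b = 0.3889 (C=25, D=11), p = 0.180181, fail to reject H0.


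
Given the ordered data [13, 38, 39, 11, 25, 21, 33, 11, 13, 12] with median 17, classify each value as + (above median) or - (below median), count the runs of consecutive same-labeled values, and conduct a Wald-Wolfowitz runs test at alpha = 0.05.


Step 1: Compute median = 17; label A = above, B = below.
Labels in order: BAABAAABBB  (n_A = 5, n_B = 5)
Step 2: Count runs R = 5.
Step 3: Under H0 (random ordering), E[R] = 2*n_A*n_B/(n_A+n_B) + 1 = 2*5*5/10 + 1 = 6.0000.
        Var[R] = 2*n_A*n_B*(2*n_A*n_B - n_A - n_B) / ((n_A+n_B)^2 * (n_A+n_B-1)) = 2000/900 = 2.2222.
        SD[R] = 1.4907.
Step 4: Continuity-corrected z = (R + 0.5 - E[R]) / SD[R] = (5 + 0.5 - 6.0000) / 1.4907 = -0.3354.
Step 5: Two-sided p-value via normal approximation = 2*(1 - Phi(|z|)) = 0.737316.
Step 6: alpha = 0.05. fail to reject H0.

R = 5, z = -0.3354, p = 0.737316, fail to reject H0.


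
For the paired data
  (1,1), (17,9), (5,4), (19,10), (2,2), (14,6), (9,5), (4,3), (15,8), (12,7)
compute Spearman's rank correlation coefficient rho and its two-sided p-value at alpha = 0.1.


Step 1: Rank x and y separately (midranks; no ties here).
rank(x): 1->1, 17->9, 5->4, 19->10, 2->2, 14->7, 9->5, 4->3, 15->8, 12->6
rank(y): 1->1, 9->9, 4->4, 10->10, 2->2, 6->6, 5->5, 3->3, 8->8, 7->7
Step 2: d_i = R_x(i) - R_y(i); compute d_i^2.
  (1-1)^2=0, (9-9)^2=0, (4-4)^2=0, (10-10)^2=0, (2-2)^2=0, (7-6)^2=1, (5-5)^2=0, (3-3)^2=0, (8-8)^2=0, (6-7)^2=1
sum(d^2) = 2.
Step 3: rho = 1 - 6*2 / (10*(10^2 - 1)) = 1 - 12/990 = 0.987879.
Step 4: Under H0, t = rho * sqrt((n-2)/(1-rho^2)) = 18.0003 ~ t(8).
Step 5: Two-sided p-value from the t-distribution with 8 df = 0.000000.
Step 6: alpha = 0.1. reject H0.

rho = 0.9879, p = 0.000000, reject H0 at alpha = 0.1.


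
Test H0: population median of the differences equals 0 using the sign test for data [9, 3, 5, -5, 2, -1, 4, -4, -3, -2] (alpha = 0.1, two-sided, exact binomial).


Step 1: Discard zero differences. Original n = 10; n_eff = number of nonzero differences = 10.
Nonzero differences (with sign): +9, +3, +5, -5, +2, -1, +4, -4, -3, -2
Step 2: Count signs: positive = 5, negative = 5.
Step 3: Under H0: P(positive) = 0.5, so the number of positives S ~ Bin(10, 0.5).
Step 4: Two-sided exact p-value = sum of Bin(10,0.5) probabilities at or below the observed probability = 1.000000.
Step 5: alpha = 0.1. fail to reject H0.

n_eff = 10, pos = 5, neg = 5, p = 1.000000, fail to reject H0.


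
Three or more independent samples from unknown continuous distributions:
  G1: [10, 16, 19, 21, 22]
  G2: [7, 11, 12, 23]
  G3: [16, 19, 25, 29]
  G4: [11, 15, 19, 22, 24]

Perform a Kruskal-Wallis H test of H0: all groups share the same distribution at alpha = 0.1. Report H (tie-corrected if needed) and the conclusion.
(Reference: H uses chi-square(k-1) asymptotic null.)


Step 1: Combine all N = 18 observations and assign midranks.
sorted (value, group, rank): (7,G2,1), (10,G1,2), (11,G2,3.5), (11,G4,3.5), (12,G2,5), (15,G4,6), (16,G1,7.5), (16,G3,7.5), (19,G1,10), (19,G3,10), (19,G4,10), (21,G1,12), (22,G1,13.5), (22,G4,13.5), (23,G2,15), (24,G4,16), (25,G3,17), (29,G3,18)
Step 2: Sum ranks within each group.
R_1 = 45 (n_1 = 5)
R_2 = 24.5 (n_2 = 4)
R_3 = 52.5 (n_3 = 4)
R_4 = 49 (n_4 = 5)
Step 3: H = 12/(N(N+1)) * sum(R_i^2/n_i) - 3(N+1)
     = 12/(18*19) * (45^2/5 + 24.5^2/4 + 52.5^2/4 + 49^2/5) - 3*19
     = 0.035088 * 1724.33 - 57
     = 3.502632.
Step 4: Ties present; correction factor C = 1 - 42/(18^3 - 18) = 0.992776. Corrected H = 3.502632 / 0.992776 = 3.528119.
Step 5: Under H0, H ~ chi^2(3); p-value = 0.317134.
Step 6: alpha = 0.1. fail to reject H0.

H = 3.5281, df = 3, p = 0.317134, fail to reject H0.


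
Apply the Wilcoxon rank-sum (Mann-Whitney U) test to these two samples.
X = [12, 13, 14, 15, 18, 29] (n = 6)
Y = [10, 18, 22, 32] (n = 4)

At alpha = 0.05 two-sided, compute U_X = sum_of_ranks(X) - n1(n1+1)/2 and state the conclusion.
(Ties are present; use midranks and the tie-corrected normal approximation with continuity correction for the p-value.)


Step 1: Combine and sort all 10 observations; assign midranks.
sorted (value, group): (10,Y), (12,X), (13,X), (14,X), (15,X), (18,X), (18,Y), (22,Y), (29,X), (32,Y)
ranks: 10->1, 12->2, 13->3, 14->4, 15->5, 18->6.5, 18->6.5, 22->8, 29->9, 32->10
Step 2: Rank sum for X: R1 = 2 + 3 + 4 + 5 + 6.5 + 9 = 29.5.
Step 3: U_X = R1 - n1(n1+1)/2 = 29.5 - 6*7/2 = 29.5 - 21 = 8.5.
       U_Y = n1*n2 - U_X = 24 - 8.5 = 15.5.
Step 4: Ties are present, so use the tie-corrected normal approximation (with continuity correction) for the p-value.
Step 5: p-value = 0.521166; compare to alpha = 0.05. fail to reject H0.

U_X = 8.5, p = 0.521166, fail to reject H0 at alpha = 0.05.


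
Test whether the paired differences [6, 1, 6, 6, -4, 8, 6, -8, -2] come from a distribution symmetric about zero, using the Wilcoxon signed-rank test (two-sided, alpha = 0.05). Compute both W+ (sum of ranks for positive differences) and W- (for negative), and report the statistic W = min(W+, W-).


Step 1: Drop any zero differences (none here) and take |d_i|.
|d| = [6, 1, 6, 6, 4, 8, 6, 8, 2]
Step 2: Midrank |d_i| (ties get averaged ranks).
ranks: |6|->5.5, |1|->1, |6|->5.5, |6|->5.5, |4|->3, |8|->8.5, |6|->5.5, |8|->8.5, |2|->2
Step 3: Attach original signs; sum ranks with positive sign and with negative sign.
W+ = 5.5 + 1 + 5.5 + 5.5 + 8.5 + 5.5 = 31.5
W- = 3 + 8.5 + 2 = 13.5
(Check: W+ + W- = 45 should equal n(n+1)/2 = 45.)
Step 4: Test statistic W = min(W+, W-) = 13.5.
Step 5: Ties in |d|, so use the tie-corrected normal approximation.
        E[W] = n(n+1)/4 = 9*10/4 = 22.5.
        Tie groups: |d|=6 (t=4), |d|=8 (t=2); sum(t^3 - t) = 66.
        Var[W] = n(n+1)(2n+1)/24 - sum(t^3-t)/48 = 1710/24 - 66/48 = 69.875.
        z = (W - E[W]) / sqrt(Var[W]) = (13.5 - 22.5) / 8.3591 = -1.0767.
        Two-sided p = 2*Phi(z) = 0.281629.
Step 6: alpha = 0.05. fail to reject H0.

W+ = 31.5, W- = 13.5, W = min = 13.5, p = 0.281629, fail to reject H0.


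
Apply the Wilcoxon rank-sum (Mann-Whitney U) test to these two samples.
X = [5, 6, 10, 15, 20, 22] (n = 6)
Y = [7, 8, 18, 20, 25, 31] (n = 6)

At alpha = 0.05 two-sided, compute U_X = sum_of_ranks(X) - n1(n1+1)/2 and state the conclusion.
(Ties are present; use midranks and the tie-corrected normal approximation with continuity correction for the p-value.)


Step 1: Combine and sort all 12 observations; assign midranks.
sorted (value, group): (5,X), (6,X), (7,Y), (8,Y), (10,X), (15,X), (18,Y), (20,X), (20,Y), (22,X), (25,Y), (31,Y)
ranks: 5->1, 6->2, 7->3, 8->4, 10->5, 15->6, 18->7, 20->8.5, 20->8.5, 22->10, 25->11, 31->12
Step 2: Rank sum for X: R1 = 1 + 2 + 5 + 6 + 8.5 + 10 = 32.5.
Step 3: U_X = R1 - n1(n1+1)/2 = 32.5 - 6*7/2 = 32.5 - 21 = 11.5.
       U_Y = n1*n2 - U_X = 36 - 11.5 = 24.5.
Step 4: Ties are present, so use the tie-corrected normal approximation (with continuity correction) for the p-value.
Step 5: p-value = 0.335822; compare to alpha = 0.05. fail to reject H0.

U_X = 11.5, p = 0.335822, fail to reject H0 at alpha = 0.05.


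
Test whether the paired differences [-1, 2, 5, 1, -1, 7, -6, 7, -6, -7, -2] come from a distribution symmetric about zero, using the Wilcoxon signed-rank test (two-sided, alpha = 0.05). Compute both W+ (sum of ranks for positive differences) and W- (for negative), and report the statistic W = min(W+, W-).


Step 1: Drop any zero differences (none here) and take |d_i|.
|d| = [1, 2, 5, 1, 1, 7, 6, 7, 6, 7, 2]
Step 2: Midrank |d_i| (ties get averaged ranks).
ranks: |1|->2, |2|->4.5, |5|->6, |1|->2, |1|->2, |7|->10, |6|->7.5, |7|->10, |6|->7.5, |7|->10, |2|->4.5
Step 3: Attach original signs; sum ranks with positive sign and with negative sign.
W+ = 4.5 + 6 + 2 + 10 + 10 = 32.5
W- = 2 + 2 + 7.5 + 7.5 + 10 + 4.5 = 33.5
(Check: W+ + W- = 66 should equal n(n+1)/2 = 66.)
Step 4: Test statistic W = min(W+, W-) = 32.5.
Step 5: Ties in |d|, so use the tie-corrected normal approximation.
        E[W] = n(n+1)/4 = 11*12/4 = 33.
        Tie groups: |d|=1 (t=3), |d|=2 (t=2), |d|=6 (t=2), |d|=7 (t=3); sum(t^3 - t) = 60.
        Var[W] = n(n+1)(2n+1)/24 - sum(t^3-t)/48 = 3036/24 - 60/48 = 125.25.
        z = (W - E[W]) / sqrt(Var[W]) = (32.5 - 33) / 11.1915 = -0.0447.
        Two-sided p = 2*Phi(z) = 0.964365.
Step 6: alpha = 0.05. fail to reject H0.

W+ = 32.5, W- = 33.5, W = min = 32.5, p = 0.964365, fail to reject H0.


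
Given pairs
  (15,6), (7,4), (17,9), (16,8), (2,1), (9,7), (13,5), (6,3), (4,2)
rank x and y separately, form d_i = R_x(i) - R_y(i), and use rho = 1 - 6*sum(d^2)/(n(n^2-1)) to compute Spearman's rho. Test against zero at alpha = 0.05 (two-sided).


Step 1: Rank x and y separately (midranks; no ties here).
rank(x): 15->7, 7->4, 17->9, 16->8, 2->1, 9->5, 13->6, 6->3, 4->2
rank(y): 6->6, 4->4, 9->9, 8->8, 1->1, 7->7, 5->5, 3->3, 2->2
Step 2: d_i = R_x(i) - R_y(i); compute d_i^2.
  (7-6)^2=1, (4-4)^2=0, (9-9)^2=0, (8-8)^2=0, (1-1)^2=0, (5-7)^2=4, (6-5)^2=1, (3-3)^2=0, (2-2)^2=0
sum(d^2) = 6.
Step 3: rho = 1 - 6*6 / (9*(9^2 - 1)) = 1 - 36/720 = 0.950000.
Step 4: Under H0, t = rho * sqrt((n-2)/(1-rho^2)) = 8.0495 ~ t(7).
Step 5: Two-sided p-value from the t-distribution with 7 df = 0.000088.
Step 6: alpha = 0.05. reject H0.

rho = 0.9500, p = 0.000088, reject H0 at alpha = 0.05.


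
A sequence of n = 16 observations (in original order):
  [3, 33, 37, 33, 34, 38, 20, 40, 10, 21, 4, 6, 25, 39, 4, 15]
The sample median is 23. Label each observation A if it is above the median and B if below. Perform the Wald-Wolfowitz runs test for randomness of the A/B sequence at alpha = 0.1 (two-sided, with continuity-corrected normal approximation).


Step 1: Compute median = 23; label A = above, B = below.
Labels in order: BAAAAABABBBBAABB  (n_A = 8, n_B = 8)
Step 2: Count runs R = 7.
Step 3: Under H0 (random ordering), E[R] = 2*n_A*n_B/(n_A+n_B) + 1 = 2*8*8/16 + 1 = 9.0000.
        Var[R] = 2*n_A*n_B*(2*n_A*n_B - n_A - n_B) / ((n_A+n_B)^2 * (n_A+n_B-1)) = 14336/3840 = 3.7333.
        SD[R] = 1.9322.
Step 4: Continuity-corrected z = (R + 0.5 - E[R]) / SD[R] = (7 + 0.5 - 9.0000) / 1.9322 = -0.7763.
Step 5: Two-sided p-value via normal approximation = 2*(1 - Phi(|z|)) = 0.437558.
Step 6: alpha = 0.1. fail to reject H0.

R = 7, z = -0.7763, p = 0.437558, fail to reject H0.


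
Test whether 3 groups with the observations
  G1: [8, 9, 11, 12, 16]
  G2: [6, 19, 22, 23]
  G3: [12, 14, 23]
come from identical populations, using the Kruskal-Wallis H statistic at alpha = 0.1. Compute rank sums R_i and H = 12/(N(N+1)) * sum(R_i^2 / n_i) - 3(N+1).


Step 1: Combine all N = 12 observations and assign midranks.
sorted (value, group, rank): (6,G2,1), (8,G1,2), (9,G1,3), (11,G1,4), (12,G1,5.5), (12,G3,5.5), (14,G3,7), (16,G1,8), (19,G2,9), (22,G2,10), (23,G2,11.5), (23,G3,11.5)
Step 2: Sum ranks within each group.
R_1 = 22.5 (n_1 = 5)
R_2 = 31.5 (n_2 = 4)
R_3 = 24 (n_3 = 3)
Step 3: H = 12/(N(N+1)) * sum(R_i^2/n_i) - 3(N+1)
     = 12/(12*13) * (22.5^2/5 + 31.5^2/4 + 24^2/3) - 3*13
     = 0.076923 * 541.312 - 39
     = 2.639423.
Step 4: Ties present; correction factor C = 1 - 12/(12^3 - 12) = 0.993007. Corrected H = 2.639423 / 0.993007 = 2.658011.
Step 5: Under H0, H ~ chi^2(2); p-value = 0.264740.
Step 6: alpha = 0.1. fail to reject H0.

H = 2.6580, df = 2, p = 0.264740, fail to reject H0.


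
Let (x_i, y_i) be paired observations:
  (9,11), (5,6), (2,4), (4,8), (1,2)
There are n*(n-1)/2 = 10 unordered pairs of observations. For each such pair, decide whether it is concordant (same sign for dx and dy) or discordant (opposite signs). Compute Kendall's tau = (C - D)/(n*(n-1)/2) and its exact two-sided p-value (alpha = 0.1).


Step 1: Enumerate the 10 unordered pairs (i,j) with i<j and classify each by sign(x_j-x_i) * sign(y_j-y_i).
  (1,2):dx=-4,dy=-5->C; (1,3):dx=-7,dy=-7->C; (1,4):dx=-5,dy=-3->C; (1,5):dx=-8,dy=-9->C
  (2,3):dx=-3,dy=-2->C; (2,4):dx=-1,dy=+2->D; (2,5):dx=-4,dy=-4->C; (3,4):dx=+2,dy=+4->C
  (3,5):dx=-1,dy=-2->C; (4,5):dx=-3,dy=-6->C
Step 2: C = 9, D = 1, total pairs = 10.
Step 3: tau = (C - D)/(n(n-1)/2) = (9 - 1)/10 = 0.800000.
Step 4: Exact two-sided p-value (enumerate n! = 120 permutations of y under H0): p = 0.083333.
Step 5: alpha = 0.1. reject H0.

tau_b = 0.8000 (C=9, D=1), p = 0.083333, reject H0.


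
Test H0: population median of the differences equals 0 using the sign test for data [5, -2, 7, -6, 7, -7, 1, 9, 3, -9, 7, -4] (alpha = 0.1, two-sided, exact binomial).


Step 1: Discard zero differences. Original n = 12; n_eff = number of nonzero differences = 12.
Nonzero differences (with sign): +5, -2, +7, -6, +7, -7, +1, +9, +3, -9, +7, -4
Step 2: Count signs: positive = 7, negative = 5.
Step 3: Under H0: P(positive) = 0.5, so the number of positives S ~ Bin(12, 0.5).
Step 4: Two-sided exact p-value = sum of Bin(12,0.5) probabilities at or below the observed probability = 0.774414.
Step 5: alpha = 0.1. fail to reject H0.

n_eff = 12, pos = 7, neg = 5, p = 0.774414, fail to reject H0.


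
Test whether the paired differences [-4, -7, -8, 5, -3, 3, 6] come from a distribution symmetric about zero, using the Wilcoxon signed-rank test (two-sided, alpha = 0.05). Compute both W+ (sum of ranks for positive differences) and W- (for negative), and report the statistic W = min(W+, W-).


Step 1: Drop any zero differences (none here) and take |d_i|.
|d| = [4, 7, 8, 5, 3, 3, 6]
Step 2: Midrank |d_i| (ties get averaged ranks).
ranks: |4|->3, |7|->6, |8|->7, |5|->4, |3|->1.5, |3|->1.5, |6|->5
Step 3: Attach original signs; sum ranks with positive sign and with negative sign.
W+ = 4 + 1.5 + 5 = 10.5
W- = 3 + 6 + 7 + 1.5 = 17.5
(Check: W+ + W- = 28 should equal n(n+1)/2 = 28.)
Step 4: Test statistic W = min(W+, W-) = 10.5.
Step 5: Ties in |d|, so use the tie-corrected normal approximation.
        E[W] = n(n+1)/4 = 7*8/4 = 14.
        Tie groups: |d|=3 (t=2); sum(t^3 - t) = 6.
        Var[W] = n(n+1)(2n+1)/24 - sum(t^3-t)/48 = 840/24 - 6/48 = 34.875.
        z = (W - E[W]) / sqrt(Var[W]) = (10.5 - 14) / 5.9055 = -0.5927.
        Two-sided p = 2*Phi(z) = 0.553404.
Step 6: alpha = 0.05. fail to reject H0.

W+ = 10.5, W- = 17.5, W = min = 10.5, p = 0.553404, fail to reject H0.


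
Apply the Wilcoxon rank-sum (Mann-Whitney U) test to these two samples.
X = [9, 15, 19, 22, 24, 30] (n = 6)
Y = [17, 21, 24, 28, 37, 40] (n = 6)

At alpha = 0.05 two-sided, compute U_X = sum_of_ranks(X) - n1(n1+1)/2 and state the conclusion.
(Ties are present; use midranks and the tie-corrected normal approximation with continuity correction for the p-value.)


Step 1: Combine and sort all 12 observations; assign midranks.
sorted (value, group): (9,X), (15,X), (17,Y), (19,X), (21,Y), (22,X), (24,X), (24,Y), (28,Y), (30,X), (37,Y), (40,Y)
ranks: 9->1, 15->2, 17->3, 19->4, 21->5, 22->6, 24->7.5, 24->7.5, 28->9, 30->10, 37->11, 40->12
Step 2: Rank sum for X: R1 = 1 + 2 + 4 + 6 + 7.5 + 10 = 30.5.
Step 3: U_X = R1 - n1(n1+1)/2 = 30.5 - 6*7/2 = 30.5 - 21 = 9.5.
       U_Y = n1*n2 - U_X = 36 - 9.5 = 26.5.
Step 4: Ties are present, so use the tie-corrected normal approximation (with continuity correction) for the p-value.
Step 5: p-value = 0.199397; compare to alpha = 0.05. fail to reject H0.

U_X = 9.5, p = 0.199397, fail to reject H0 at alpha = 0.05.


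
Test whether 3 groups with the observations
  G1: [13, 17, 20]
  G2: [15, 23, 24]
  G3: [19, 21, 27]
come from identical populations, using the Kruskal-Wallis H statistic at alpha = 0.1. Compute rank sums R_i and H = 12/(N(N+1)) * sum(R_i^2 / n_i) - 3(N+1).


Step 1: Combine all N = 9 observations and assign midranks.
sorted (value, group, rank): (13,G1,1), (15,G2,2), (17,G1,3), (19,G3,4), (20,G1,5), (21,G3,6), (23,G2,7), (24,G2,8), (27,G3,9)
Step 2: Sum ranks within each group.
R_1 = 9 (n_1 = 3)
R_2 = 17 (n_2 = 3)
R_3 = 19 (n_3 = 3)
Step 3: H = 12/(N(N+1)) * sum(R_i^2/n_i) - 3(N+1)
     = 12/(9*10) * (9^2/3 + 17^2/3 + 19^2/3) - 3*10
     = 0.133333 * 243.667 - 30
     = 2.488889.
Step 4: No ties, so H is used without correction.
Step 5: Under H0, H ~ chi^2(2); p-value = 0.288101.
Step 6: alpha = 0.1. fail to reject H0.

H = 2.4889, df = 2, p = 0.288101, fail to reject H0.


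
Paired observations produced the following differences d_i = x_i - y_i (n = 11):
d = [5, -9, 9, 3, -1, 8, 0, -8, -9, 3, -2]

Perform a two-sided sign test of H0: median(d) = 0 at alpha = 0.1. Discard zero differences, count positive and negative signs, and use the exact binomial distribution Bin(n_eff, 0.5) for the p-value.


Step 1: Discard zero differences. Original n = 11; n_eff = number of nonzero differences = 10.
Nonzero differences (with sign): +5, -9, +9, +3, -1, +8, -8, -9, +3, -2
Step 2: Count signs: positive = 5, negative = 5.
Step 3: Under H0: P(positive) = 0.5, so the number of positives S ~ Bin(10, 0.5).
Step 4: Two-sided exact p-value = sum of Bin(10,0.5) probabilities at or below the observed probability = 1.000000.
Step 5: alpha = 0.1. fail to reject H0.

n_eff = 10, pos = 5, neg = 5, p = 1.000000, fail to reject H0.


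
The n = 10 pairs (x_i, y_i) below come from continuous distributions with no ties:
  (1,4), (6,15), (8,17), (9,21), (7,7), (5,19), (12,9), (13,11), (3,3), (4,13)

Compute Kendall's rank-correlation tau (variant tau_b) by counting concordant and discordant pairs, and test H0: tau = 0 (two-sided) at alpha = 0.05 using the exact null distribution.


Step 1: Enumerate the 45 unordered pairs (i,j) with i<j and classify each by sign(x_j-x_i) * sign(y_j-y_i).
  (1,2):dx=+5,dy=+11->C; (1,3):dx=+7,dy=+13->C; (1,4):dx=+8,dy=+17->C; (1,5):dx=+6,dy=+3->C
  (1,6):dx=+4,dy=+15->C; (1,7):dx=+11,dy=+5->C; (1,8):dx=+12,dy=+7->C; (1,9):dx=+2,dy=-1->D
  (1,10):dx=+3,dy=+9->C; (2,3):dx=+2,dy=+2->C; (2,4):dx=+3,dy=+6->C; (2,5):dx=+1,dy=-8->D
  (2,6):dx=-1,dy=+4->D; (2,7):dx=+6,dy=-6->D; (2,8):dx=+7,dy=-4->D; (2,9):dx=-3,dy=-12->C
  (2,10):dx=-2,dy=-2->C; (3,4):dx=+1,dy=+4->C; (3,5):dx=-1,dy=-10->C; (3,6):dx=-3,dy=+2->D
  (3,7):dx=+4,dy=-8->D; (3,8):dx=+5,dy=-6->D; (3,9):dx=-5,dy=-14->C; (3,10):dx=-4,dy=-4->C
  (4,5):dx=-2,dy=-14->C; (4,6):dx=-4,dy=-2->C; (4,7):dx=+3,dy=-12->D; (4,8):dx=+4,dy=-10->D
  (4,9):dx=-6,dy=-18->C; (4,10):dx=-5,dy=-8->C; (5,6):dx=-2,dy=+12->D; (5,7):dx=+5,dy=+2->C
  (5,8):dx=+6,dy=+4->C; (5,9):dx=-4,dy=-4->C; (5,10):dx=-3,dy=+6->D; (6,7):dx=+7,dy=-10->D
  (6,8):dx=+8,dy=-8->D; (6,9):dx=-2,dy=-16->C; (6,10):dx=-1,dy=-6->C; (7,8):dx=+1,dy=+2->C
  (7,9):dx=-9,dy=-6->C; (7,10):dx=-8,dy=+4->D; (8,9):dx=-10,dy=-8->C; (8,10):dx=-9,dy=+2->D
  (9,10):dx=+1,dy=+10->C
Step 2: C = 29, D = 16, total pairs = 45.
Step 3: tau = (C - D)/(n(n-1)/2) = (29 - 16)/45 = 0.288889.
Step 4: Exact two-sided p-value (enumerate n! = 3628800 permutations of y under H0): p = 0.291248.
Step 5: alpha = 0.05. fail to reject H0.

tau_b = 0.2889 (C=29, D=16), p = 0.291248, fail to reject H0.


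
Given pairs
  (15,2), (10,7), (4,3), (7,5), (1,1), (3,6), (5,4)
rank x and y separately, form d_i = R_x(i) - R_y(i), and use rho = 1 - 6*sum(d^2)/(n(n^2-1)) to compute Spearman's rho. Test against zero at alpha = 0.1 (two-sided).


Step 1: Rank x and y separately (midranks; no ties here).
rank(x): 15->7, 10->6, 4->3, 7->5, 1->1, 3->2, 5->4
rank(y): 2->2, 7->7, 3->3, 5->5, 1->1, 6->6, 4->4
Step 2: d_i = R_x(i) - R_y(i); compute d_i^2.
  (7-2)^2=25, (6-7)^2=1, (3-3)^2=0, (5-5)^2=0, (1-1)^2=0, (2-6)^2=16, (4-4)^2=0
sum(d^2) = 42.
Step 3: rho = 1 - 6*42 / (7*(7^2 - 1)) = 1 - 252/336 = 0.250000.
Step 4: Under H0, t = rho * sqrt((n-2)/(1-rho^2)) = 0.5774 ~ t(5).
Step 5: Two-sided p-value from the t-distribution with 5 df = 0.588724.
Step 6: alpha = 0.1. fail to reject H0.

rho = 0.2500, p = 0.588724, fail to reject H0 at alpha = 0.1.


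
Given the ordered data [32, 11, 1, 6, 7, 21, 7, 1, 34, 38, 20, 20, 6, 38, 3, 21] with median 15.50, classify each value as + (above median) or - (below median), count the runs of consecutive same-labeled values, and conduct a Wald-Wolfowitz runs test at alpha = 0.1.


Step 1: Compute median = 15.50; label A = above, B = below.
Labels in order: ABBBBABBAAAABABA  (n_A = 8, n_B = 8)
Step 2: Count runs R = 9.
Step 3: Under H0 (random ordering), E[R] = 2*n_A*n_B/(n_A+n_B) + 1 = 2*8*8/16 + 1 = 9.0000.
        Var[R] = 2*n_A*n_B*(2*n_A*n_B - n_A - n_B) / ((n_A+n_B)^2 * (n_A+n_B-1)) = 14336/3840 = 3.7333.
        SD[R] = 1.9322.
Step 4: R = E[R], so z = 0 with no continuity correction.
Step 5: Two-sided p-value via normal approximation = 2*(1 - Phi(|z|)) = 1.000000.
Step 6: alpha = 0.1. fail to reject H0.

R = 9, z = 0.0000, p = 1.000000, fail to reject H0.


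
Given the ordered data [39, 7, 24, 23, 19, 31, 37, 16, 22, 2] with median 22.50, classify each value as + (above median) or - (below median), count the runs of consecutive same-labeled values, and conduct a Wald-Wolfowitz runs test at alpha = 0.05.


Step 1: Compute median = 22.50; label A = above, B = below.
Labels in order: ABAABAABBB  (n_A = 5, n_B = 5)
Step 2: Count runs R = 6.
Step 3: Under H0 (random ordering), E[R] = 2*n_A*n_B/(n_A+n_B) + 1 = 2*5*5/10 + 1 = 6.0000.
        Var[R] = 2*n_A*n_B*(2*n_A*n_B - n_A - n_B) / ((n_A+n_B)^2 * (n_A+n_B-1)) = 2000/900 = 2.2222.
        SD[R] = 1.4907.
Step 4: R = E[R], so z = 0 with no continuity correction.
Step 5: Two-sided p-value via normal approximation = 2*(1 - Phi(|z|)) = 1.000000.
Step 6: alpha = 0.05. fail to reject H0.

R = 6, z = 0.0000, p = 1.000000, fail to reject H0.


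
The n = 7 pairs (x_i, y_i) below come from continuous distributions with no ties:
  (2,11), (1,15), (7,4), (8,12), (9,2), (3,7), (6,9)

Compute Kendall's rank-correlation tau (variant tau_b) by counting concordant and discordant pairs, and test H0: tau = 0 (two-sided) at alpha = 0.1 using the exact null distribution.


Step 1: Enumerate the 21 unordered pairs (i,j) with i<j and classify each by sign(x_j-x_i) * sign(y_j-y_i).
  (1,2):dx=-1,dy=+4->D; (1,3):dx=+5,dy=-7->D; (1,4):dx=+6,dy=+1->C; (1,5):dx=+7,dy=-9->D
  (1,6):dx=+1,dy=-4->D; (1,7):dx=+4,dy=-2->D; (2,3):dx=+6,dy=-11->D; (2,4):dx=+7,dy=-3->D
  (2,5):dx=+8,dy=-13->D; (2,6):dx=+2,dy=-8->D; (2,7):dx=+5,dy=-6->D; (3,4):dx=+1,dy=+8->C
  (3,5):dx=+2,dy=-2->D; (3,6):dx=-4,dy=+3->D; (3,7):dx=-1,dy=+5->D; (4,5):dx=+1,dy=-10->D
  (4,6):dx=-5,dy=-5->C; (4,7):dx=-2,dy=-3->C; (5,6):dx=-6,dy=+5->D; (5,7):dx=-3,dy=+7->D
  (6,7):dx=+3,dy=+2->C
Step 2: C = 5, D = 16, total pairs = 21.
Step 3: tau = (C - D)/(n(n-1)/2) = (5 - 16)/21 = -0.523810.
Step 4: Exact two-sided p-value (enumerate n! = 5040 permutations of y under H0): p = 0.136111.
Step 5: alpha = 0.1. fail to reject H0.

tau_b = -0.5238 (C=5, D=16), p = 0.136111, fail to reject H0.


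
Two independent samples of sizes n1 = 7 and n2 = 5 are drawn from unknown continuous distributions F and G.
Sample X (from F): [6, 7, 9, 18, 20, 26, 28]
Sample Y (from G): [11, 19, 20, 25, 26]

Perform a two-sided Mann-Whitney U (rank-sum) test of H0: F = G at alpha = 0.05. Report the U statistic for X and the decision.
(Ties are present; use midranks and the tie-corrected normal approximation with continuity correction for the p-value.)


Step 1: Combine and sort all 12 observations; assign midranks.
sorted (value, group): (6,X), (7,X), (9,X), (11,Y), (18,X), (19,Y), (20,X), (20,Y), (25,Y), (26,X), (26,Y), (28,X)
ranks: 6->1, 7->2, 9->3, 11->4, 18->5, 19->6, 20->7.5, 20->7.5, 25->9, 26->10.5, 26->10.5, 28->12
Step 2: Rank sum for X: R1 = 1 + 2 + 3 + 5 + 7.5 + 10.5 + 12 = 41.
Step 3: U_X = R1 - n1(n1+1)/2 = 41 - 7*8/2 = 41 - 28 = 13.
       U_Y = n1*n2 - U_X = 35 - 13 = 22.
Step 4: Ties are present, so use the tie-corrected normal approximation (with continuity correction) for the p-value.
Step 5: p-value = 0.514478; compare to alpha = 0.05. fail to reject H0.

U_X = 13, p = 0.514478, fail to reject H0 at alpha = 0.05.
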